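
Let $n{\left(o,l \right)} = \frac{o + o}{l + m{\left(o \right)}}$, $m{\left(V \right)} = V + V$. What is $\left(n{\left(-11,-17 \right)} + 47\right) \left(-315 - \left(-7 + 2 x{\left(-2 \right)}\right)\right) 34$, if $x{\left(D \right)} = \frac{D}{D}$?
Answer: $- \frac{19551700}{39} \approx -5.0133 \cdot 10^{5}$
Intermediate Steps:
$m{\left(V \right)} = 2 V$
$x{\left(D \right)} = 1$
$n{\left(o,l \right)} = \frac{2 o}{l + 2 o}$ ($n{\left(o,l \right)} = \frac{o + o}{l + 2 o} = \frac{2 o}{l + 2 o}$)
$\left(n{\left(-11,-17 \right)} + 47\right) \left(-315 - \left(-7 + 2 x{\left(-2 \right)}\right)\right) 34 = \left(2 \left(-11\right) \frac{1}{-17 + 2 \left(-11\right)} + 47\right) \left(-315 + \left(\left(-2\right) 1 + 7\right)\right) 34 = \left(2 \left(-11\right) \frac{1}{-17 - 22} + 47\right) \left(-315 + \left(-2 + 7\right)\right) 34 = \left(2 \left(-11\right) \frac{1}{-39} + 47\right) \left(-315 + 5\right) 34 = \left(2 \left(-11\right) \left(- \frac{1}{39}\right) + 47\right) \left(-310\right) 34 = \left(\frac{22}{39} + 47\right) \left(-310\right) 34 = \frac{1855}{39} \left(-310\right) 34 = \left(- \frac{575050}{39}\right) 34 = - \frac{19551700}{39}$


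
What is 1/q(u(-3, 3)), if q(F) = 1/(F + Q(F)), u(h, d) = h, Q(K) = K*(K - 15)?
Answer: 51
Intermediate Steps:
Q(K) = K*(-15 + K)
q(F) = 1/(F + F*(-15 + F))
1/q(u(-3, 3)) = 1/(1/((-3)*(-14 - 3))) = 1/(-⅓/(-17)) = 1/(-⅓*(-1/17)) = 1/(1/51) = 51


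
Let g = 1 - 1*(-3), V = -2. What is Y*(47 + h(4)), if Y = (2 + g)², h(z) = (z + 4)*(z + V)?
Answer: 2268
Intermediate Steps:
g = 4 (g = 1 + 3 = 4)
h(z) = (-2 + z)*(4 + z) (h(z) = (z + 4)*(z - 2) = (4 + z)*(-2 + z) = (-2 + z)*(4 + z))
Y = 36 (Y = (2 + 4)² = 6² = 36)
Y*(47 + h(4)) = 36*(47 + (-8 + 4² + 2*4)) = 36*(47 + (-8 + 16 + 8)) = 36*(47 + 16) = 36*63 = 2268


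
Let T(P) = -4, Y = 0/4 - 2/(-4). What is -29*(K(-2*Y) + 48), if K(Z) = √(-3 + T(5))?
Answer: -1392 - 29*I*√7 ≈ -1392.0 - 76.727*I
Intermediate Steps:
Y = ½ (Y = 0*(¼) - 2*(-¼) = 0 + ½ = ½ ≈ 0.50000)
K(Z) = I*√7 (K(Z) = √(-3 - 4) = √(-7) = I*√7)
-29*(K(-2*Y) + 48) = -29*(I*√7 + 48) = -29*(48 + I*√7) = -1392 - 29*I*√7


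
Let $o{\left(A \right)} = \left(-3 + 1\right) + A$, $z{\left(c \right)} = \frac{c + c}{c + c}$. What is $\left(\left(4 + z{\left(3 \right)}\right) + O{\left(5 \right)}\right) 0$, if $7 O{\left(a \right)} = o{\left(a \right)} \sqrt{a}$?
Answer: $0$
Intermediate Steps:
$z{\left(c \right)} = 1$ ($z{\left(c \right)} = \frac{2 c}{2 c} = 2 c \frac{1}{2 c} = 1$)
$o{\left(A \right)} = -2 + A$
$O{\left(a \right)} = \frac{\sqrt{a} \left(-2 + a\right)}{7}$ ($O{\left(a \right)} = \frac{\left(-2 + a\right) \sqrt{a}}{7} = \frac{\sqrt{a} \left(-2 + a\right)}{7}$)
$\left(\left(4 + z{\left(3 \right)}\right) + O{\left(5 \right)}\right) 0 = \left(\left(4 + 1\right) + \frac{\sqrt{5} \left(-2 + 5\right)}{7}\right) 0 = \left(5 + \frac{1}{7} \sqrt{5} \cdot 3\right) 0 = \left(5 + \frac{3 \sqrt{5}}{7}\right) 0 = 0$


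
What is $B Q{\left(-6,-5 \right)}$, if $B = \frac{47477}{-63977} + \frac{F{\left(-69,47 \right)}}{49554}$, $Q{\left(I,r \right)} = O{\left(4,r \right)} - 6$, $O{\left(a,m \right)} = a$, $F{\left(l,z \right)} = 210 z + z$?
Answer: $\frac{1718215349}{1585158129} \approx 1.0839$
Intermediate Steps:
$F{\left(l,z \right)} = 211 z$
$Q{\left(I,r \right)} = -2$ ($Q{\left(I,r \right)} = 4 - 6 = -2$)
$B = - \frac{1718215349}{3170316258}$ ($B = \frac{47477}{-63977} + \frac{211 \cdot 47}{49554} = 47477 \left(- \frac{1}{63977}\right) + 9917 \cdot \frac{1}{49554} = - \frac{47477}{63977} + \frac{9917}{49554} = - \frac{1718215349}{3170316258} \approx -0.54197$)
$B Q{\left(-6,-5 \right)} = \left(- \frac{1718215349}{3170316258}\right) \left(-2\right) = \frac{1718215349}{1585158129}$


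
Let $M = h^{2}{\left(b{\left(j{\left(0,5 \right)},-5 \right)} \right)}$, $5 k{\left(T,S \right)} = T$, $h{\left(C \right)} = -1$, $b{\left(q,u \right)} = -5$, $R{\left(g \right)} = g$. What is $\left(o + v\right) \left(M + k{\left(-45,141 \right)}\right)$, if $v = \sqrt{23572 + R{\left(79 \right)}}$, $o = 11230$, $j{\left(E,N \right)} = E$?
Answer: $-89840 - 8 \sqrt{23651} \approx -91070.0$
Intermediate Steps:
$k{\left(T,S \right)} = \frac{T}{5}$
$M = 1$ ($M = \left(-1\right)^{2} = 1$)
$v = \sqrt{23651}$ ($v = \sqrt{23572 + 79} = \sqrt{23651} \approx 153.79$)
$\left(o + v\right) \left(M + k{\left(-45,141 \right)}\right) = \left(11230 + \sqrt{23651}\right) \left(1 + \frac{1}{5} \left(-45\right)\right) = \left(11230 + \sqrt{23651}\right) \left(1 - 9\right) = \left(11230 + \sqrt{23651}\right) \left(-8\right) = -89840 - 8 \sqrt{23651}$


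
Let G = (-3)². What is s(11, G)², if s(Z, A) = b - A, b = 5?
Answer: 16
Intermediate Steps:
G = 9
s(Z, A) = 5 - A
s(11, G)² = (5 - 1*9)² = (5 - 9)² = (-4)² = 16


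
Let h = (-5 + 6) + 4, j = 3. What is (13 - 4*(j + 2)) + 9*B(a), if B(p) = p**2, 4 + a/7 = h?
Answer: 434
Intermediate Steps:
h = 5 (h = 1 + 4 = 5)
a = 7 (a = -28 + 7*5 = -28 + 35 = 7)
(13 - 4*(j + 2)) + 9*B(a) = (13 - 4*(3 + 2)) + 9*7**2 = (13 - 4*5) + 9*49 = (13 - 1*20) + 441 = (13 - 20) + 441 = -7 + 441 = 434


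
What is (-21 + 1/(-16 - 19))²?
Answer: 541696/1225 ≈ 442.20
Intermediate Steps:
(-21 + 1/(-16 - 19))² = (-21 + 1/(-35))² = (-21 - 1/35)² = (-736/35)² = 541696/1225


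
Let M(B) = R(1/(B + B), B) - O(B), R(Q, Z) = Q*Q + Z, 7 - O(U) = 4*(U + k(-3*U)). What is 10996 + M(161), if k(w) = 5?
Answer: 1224922777/103684 ≈ 11814.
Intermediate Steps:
O(U) = -13 - 4*U (O(U) = 7 - 4*(U + 5) = 7 - 4*(5 + U) = 7 - (20 + 4*U) = 7 + (-20 - 4*U) = -13 - 4*U)
R(Q, Z) = Z + Q² (R(Q, Z) = Q² + Z = Z + Q²)
M(B) = 13 + 5*B + 1/(4*B²) (M(B) = (B + (1/(B + B))²) - (-13 - 4*B) = (B + (1/(2*B))²) + (13 + 4*B) = (B + 1/(4*B²)) + (13 + 4*B) = 13 + 5*B + 1/(4*B²))
10996 + M(161) = 10996 + (13 + 5*161 + (¼)/161²) = 10996 + (13 + 805 + (¼)*(1/25921)) = 10996 + (13 + 805 + 1/103684) = 10996 + 84813513/103684 = 1224922777/103684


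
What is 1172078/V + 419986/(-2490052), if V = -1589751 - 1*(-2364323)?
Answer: 162076610754/120545284859 ≈ 1.3445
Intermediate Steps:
V = 774572 (V = -1589751 + 2364323 = 774572)
1172078/V + 419986/(-2490052) = 1172078/774572 + 419986/(-2490052) = 1172078*(1/774572) + 419986*(-1/2490052) = 586039/387286 - 209993/1245026 = 162076610754/120545284859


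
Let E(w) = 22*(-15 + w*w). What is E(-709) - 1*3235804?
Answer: 7822848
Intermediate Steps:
E(w) = -330 + 22*w**2 (E(w) = 22*(-15 + w**2) = -330 + 22*w**2)
E(-709) - 1*3235804 = (-330 + 22*(-709)**2) - 1*3235804 = (-330 + 22*502681) - 3235804 = (-330 + 11058982) - 3235804 = 11058652 - 3235804 = 7822848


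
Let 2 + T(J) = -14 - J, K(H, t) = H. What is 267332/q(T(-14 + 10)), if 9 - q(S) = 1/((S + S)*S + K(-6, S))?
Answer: 75387624/2537 ≈ 29715.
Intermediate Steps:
T(J) = -16 - J (T(J) = -2 + (-14 - J) = -16 - J)
q(S) = 9 - 1/(-6 + 2*S**2) (q(S) = 9 - 1/((S + S)*S - 6) = 9 - 1/((2*S)*S - 6) = 9 - 1/(2*S**2 - 6) = 9 - 1/(-6 + 2*S**2))
267332/q(T(-14 + 10)) = 267332/(((-55 + 18*(-16 - (-14 + 10))**2)/(2*(-3 + (-16 - (-14 + 10))**2)))) = 267332/(((-55 + 18*(-16 - 1*(-4))**2)/(2*(-3 + (-16 - 1*(-4))**2)))) = 267332/(((-55 + 18*(-16 + 4)**2)/(2*(-3 + (-16 + 4)**2)))) = 267332/(((-55 + 18*(-12)**2)/(2*(-3 + (-12)**2)))) = 267332/(((-55 + 18*144)/(2*(-3 + 144)))) = 267332/(((1/2)*(-55 + 2592)/141)) = 267332/(((1/2)*(1/141)*2537)) = 267332/(2537/282) = 267332*(282/2537) = 75387624/2537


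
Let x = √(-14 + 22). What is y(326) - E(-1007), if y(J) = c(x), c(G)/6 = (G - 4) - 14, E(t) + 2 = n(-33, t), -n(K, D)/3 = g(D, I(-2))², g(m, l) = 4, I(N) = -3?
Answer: -58 + 12*√2 ≈ -41.029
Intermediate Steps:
x = 2*√2 (x = √8 = 2*√2 ≈ 2.8284)
n(K, D) = -48 (n(K, D) = -3*4² = -3*16 = -48)
E(t) = -50 (E(t) = -2 - 48 = -50)
c(G) = -108 + 6*G (c(G) = 6*((G - 4) - 14) = 6*((-4 + G) - 14) = 6*(-18 + G) = -108 + 6*G)
y(J) = -108 + 12*√2 (y(J) = -108 + 6*(2*√2) = -108 + 12*√2)
y(326) - E(-1007) = (-108 + 12*√2) - 1*(-50) = (-108 + 12*√2) + 50 = -58 + 12*√2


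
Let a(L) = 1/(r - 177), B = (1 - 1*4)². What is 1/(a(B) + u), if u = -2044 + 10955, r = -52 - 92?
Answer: 321/2860430 ≈ 0.00011222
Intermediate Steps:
r = -144
B = 9 (B = (1 - 4)² = (-3)² = 9)
u = 8911
a(L) = -1/321 (a(L) = 1/(-144 - 177) = 1/(-321) = -1/321)
1/(a(B) + u) = 1/(-1/321 + 8911) = 1/(2860430/321) = 321/2860430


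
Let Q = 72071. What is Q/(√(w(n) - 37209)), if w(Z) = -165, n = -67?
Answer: -72071*I*√37374/37374 ≈ -372.8*I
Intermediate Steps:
Q/(√(w(n) - 37209)) = 72071/(√(-165 - 37209)) = 72071/(√(-37374)) = 72071/((I*√37374)) = 72071*(-I*√37374/37374) = -72071*I*√37374/37374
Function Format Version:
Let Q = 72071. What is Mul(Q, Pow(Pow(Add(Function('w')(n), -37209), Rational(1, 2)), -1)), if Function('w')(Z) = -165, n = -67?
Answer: Mul(Rational(-72071, 37374), I, Pow(37374, Rational(1, 2))) ≈ Mul(-372.80, I)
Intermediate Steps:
Mul(Q, Pow(Pow(Add(Function('w')(n), -37209), Rational(1, 2)), -1)) = Mul(72071, Pow(Pow(Add(-165, -37209), Rational(1, 2)), -1)) = Mul(72071, Pow(Pow(-37374, Rational(1, 2)), -1)) = Mul(72071, Pow(Mul(I, Pow(37374, Rational(1, 2))), -1)) = Mul(72071, Mul(Rational(-1, 37374), I, Pow(37374, Rational(1, 2)))) = Mul(Rational(-72071, 37374), I, Pow(37374, Rational(1, 2)))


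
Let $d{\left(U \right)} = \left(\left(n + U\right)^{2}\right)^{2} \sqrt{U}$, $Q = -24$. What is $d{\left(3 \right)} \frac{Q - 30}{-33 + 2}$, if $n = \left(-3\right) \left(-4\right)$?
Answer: $\frac{2733750 \sqrt{3}}{31} \approx 1.5274 \cdot 10^{5}$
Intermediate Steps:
$n = 12$
$d{\left(U \right)} = \sqrt{U} \left(12 + U\right)^{4}$ ($d{\left(U \right)} = \left(\left(12 + U\right)^{2}\right)^{2} \sqrt{U} = \left(12 + U\right)^{4} \sqrt{U} = \sqrt{U} \left(12 + U\right)^{4}$)
$d{\left(3 \right)} \frac{Q - 30}{-33 + 2} = \sqrt{3} \left(12 + 3\right)^{4} \frac{-24 - 30}{-33 + 2} = \sqrt{3} \cdot 15^{4} \left(- \frac{54}{-31}\right) = \sqrt{3} \cdot 50625 \left(\left(-54\right) \left(- \frac{1}{31}\right)\right) = 50625 \sqrt{3} \cdot \frac{54}{31} = \frac{2733750 \sqrt{3}}{31}$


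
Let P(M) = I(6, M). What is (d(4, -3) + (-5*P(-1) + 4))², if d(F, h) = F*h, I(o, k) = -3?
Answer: 49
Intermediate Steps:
P(M) = -3
(d(4, -3) + (-5*P(-1) + 4))² = (4*(-3) + (-5*(-3) + 4))² = (-12 + (15 + 4))² = (-12 + 19)² = 7² = 49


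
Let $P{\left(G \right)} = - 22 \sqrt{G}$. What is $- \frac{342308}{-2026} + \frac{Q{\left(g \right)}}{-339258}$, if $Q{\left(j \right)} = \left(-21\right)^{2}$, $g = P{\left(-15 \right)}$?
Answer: $\frac{19354972333}{114556118} \approx 168.96$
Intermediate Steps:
$g = - 22 i \sqrt{15}$ ($g = - 22 \sqrt{-15} = - 22 i \sqrt{15} \approx - 85.206 i$)
$Q{\left(j \right)} = 441$
$- \frac{342308}{-2026} + \frac{Q{\left(g \right)}}{-339258} = - \frac{342308}{-2026} + \frac{441}{-339258} = \left(-342308\right) \left(- \frac{1}{2026}\right) + 441 \left(- \frac{1}{339258}\right) = \frac{171154}{1013} - \frac{147}{113086} = \frac{19354972333}{114556118}$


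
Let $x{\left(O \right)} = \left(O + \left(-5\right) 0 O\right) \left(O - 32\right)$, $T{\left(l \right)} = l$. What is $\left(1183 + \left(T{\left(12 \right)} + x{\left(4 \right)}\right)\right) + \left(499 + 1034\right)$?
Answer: $2616$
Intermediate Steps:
$x{\left(O \right)} = O \left(-32 + O\right)$ ($x{\left(O \right)} = \left(O + 0 O\right) \left(-32 + O\right) = \left(O + 0\right) \left(-32 + O\right) = O \left(-32 + O\right)$)
$\left(1183 + \left(T{\left(12 \right)} + x{\left(4 \right)}\right)\right) + \left(499 + 1034\right) = \left(1183 + \left(12 + 4 \left(-32 + 4\right)\right)\right) + \left(499 + 1034\right) = \left(1183 + \left(12 + 4 \left(-28\right)\right)\right) + 1533 = \left(1183 + \left(12 - 112\right)\right) + 1533 = \left(1183 - 100\right) + 1533 = 1083 + 1533 = 2616$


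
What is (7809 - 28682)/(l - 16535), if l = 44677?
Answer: -20873/28142 ≈ -0.74170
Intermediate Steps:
(7809 - 28682)/(l - 16535) = (7809 - 28682)/(44677 - 16535) = -20873/28142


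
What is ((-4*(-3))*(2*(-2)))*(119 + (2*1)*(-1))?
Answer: -5616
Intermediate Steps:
((-4*(-3))*(2*(-2)))*(119 + (2*1)*(-1)) = (12*(-4))*(119 + 2*(-1)) = -48*(119 - 2) = -48*117 = -5616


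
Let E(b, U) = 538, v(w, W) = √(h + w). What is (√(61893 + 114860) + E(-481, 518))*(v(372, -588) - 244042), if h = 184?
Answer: -2*(538 + √176753)*(122021 - √139) ≈ -2.3387e+8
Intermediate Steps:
v(w, W) = √(184 + w)
(√(61893 + 114860) + E(-481, 518))*(v(372, -588) - 244042) = (√(61893 + 114860) + 538)*(√(184 + 372) - 244042) = (√176753 + 538)*(√556 - 244042) = (538 + √176753)*(2*√139 - 244042) = (538 + √176753)*(-244042 + 2*√139) = (-244042 + 2*√139)*(538 + √176753)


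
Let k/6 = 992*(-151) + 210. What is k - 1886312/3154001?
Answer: -2830692551804/3154001 ≈ -8.9749e+5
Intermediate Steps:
k = -897492 (k = 6*(992*(-151) + 210) = 6*(-149792 + 210) = 6*(-149582) = -897492)
k - 1886312/3154001 = -897492 - 1886312/3154001 = -2830692551804/3154001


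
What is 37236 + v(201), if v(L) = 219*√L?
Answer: 37236 + 219*√201 ≈ 40341.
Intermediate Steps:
37236 + v(201) = 37236 + 219*√201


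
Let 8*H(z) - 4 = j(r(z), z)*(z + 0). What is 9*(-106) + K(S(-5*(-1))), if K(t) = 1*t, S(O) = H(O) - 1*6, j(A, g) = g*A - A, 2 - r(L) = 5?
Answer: -967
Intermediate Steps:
r(L) = -3 (r(L) = 2 - 1*5 = 2 - 5 = -3)
j(A, g) = -A + A*g (j(A, g) = A*g - A = -A + A*g)
H(z) = ½ + z*(3 - 3*z)/8 (H(z) = ½ + ((-3*(-1 + z))*(z + 0))/8 = ½ + ((3 - 3*z)*z)/8 = ½ + (z*(3 - 3*z))/8 = ½ + z*(3 - 3*z)/8)
S(O) = -11/2 + 3*O*(1 - O)/8 (S(O) = (½ + 3*O*(1 - O)/8) - 1*6 = (½ + 3*O*(1 - O)/8) - 6 = -11/2 + 3*O*(1 - O)/8)
K(t) = t
9*(-106) + K(S(-5*(-1))) = 9*(-106) + (-11/2 + 3*(-5*(-1))*(1 - (-5)*(-1))/8) = -954 + (-11/2 + (3/8)*5*(1 - 1*5)) = -954 + (-11/2 + (3/8)*5*(1 - 5)) = -954 + (-11/2 + (3/8)*5*(-4)) = -954 + (-11/2 - 15/2) = -954 - 13 = -967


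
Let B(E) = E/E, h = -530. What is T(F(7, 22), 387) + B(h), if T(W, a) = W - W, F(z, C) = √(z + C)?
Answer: 1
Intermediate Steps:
F(z, C) = √(C + z)
T(W, a) = 0
B(E) = 1
T(F(7, 22), 387) + B(h) = 0 + 1 = 1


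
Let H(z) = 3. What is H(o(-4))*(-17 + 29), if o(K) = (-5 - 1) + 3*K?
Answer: 36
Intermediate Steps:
o(K) = -6 + 3*K
H(o(-4))*(-17 + 29) = 3*(-17 + 29) = 3*12 = 36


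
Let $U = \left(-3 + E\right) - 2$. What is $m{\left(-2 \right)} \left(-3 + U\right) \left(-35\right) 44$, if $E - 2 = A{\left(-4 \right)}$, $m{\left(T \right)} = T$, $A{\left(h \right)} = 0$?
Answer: $-18480$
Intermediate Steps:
$E = 2$ ($E = 2 + 0 = 2$)
$U = -3$ ($U = \left(-3 + 2\right) - 2 = -1 - 2 = -3$)
$m{\left(-2 \right)} \left(-3 + U\right) \left(-35\right) 44 = - 2 \left(-3 - 3\right) \left(-35\right) 44 = \left(-2\right) \left(-6\right) \left(-35\right) 44 = 12 \left(-35\right) 44 = \left(-420\right) 44 = -18480$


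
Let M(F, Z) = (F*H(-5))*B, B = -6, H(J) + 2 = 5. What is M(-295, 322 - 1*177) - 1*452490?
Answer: -447180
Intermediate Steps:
H(J) = 3 (H(J) = -2 + 5 = 3)
M(F, Z) = -18*F (M(F, Z) = (F*3)*(-6) = (3*F)*(-6) = -18*F)
M(-295, 322 - 1*177) - 1*452490 = -18*(-295) - 1*452490 = 5310 - 452490 = -447180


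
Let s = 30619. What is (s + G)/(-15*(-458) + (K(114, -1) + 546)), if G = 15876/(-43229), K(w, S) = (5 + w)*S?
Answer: 1323612875/315442013 ≈ 4.1961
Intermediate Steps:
K(w, S) = S*(5 + w)
G = -15876/43229 (G = 15876*(-1/43229) = -15876/43229 ≈ -0.36725)
(s + G)/(-15*(-458) + (K(114, -1) + 546)) = (30619 - 15876/43229)/(-15*(-458) + (-(5 + 114) + 546)) = 1323612875/(43229*(6870 + (-1*119 + 546))) = 1323612875/(43229*(6870 + (-119 + 546))) = 1323612875/(43229*(6870 + 427)) = (1323612875/43229)/7297 = (1323612875/43229)*(1/7297) = 1323612875/315442013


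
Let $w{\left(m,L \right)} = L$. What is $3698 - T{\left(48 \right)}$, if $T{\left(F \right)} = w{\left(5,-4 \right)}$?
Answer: $3702$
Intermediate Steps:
$T{\left(F \right)} = -4$
$3698 - T{\left(48 \right)} = 3698 - -4 = 3698 + 4 = 3702$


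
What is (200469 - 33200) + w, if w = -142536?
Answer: 24733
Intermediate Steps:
(200469 - 33200) + w = (200469 - 33200) - 142536 = 167269 - 142536 = 24733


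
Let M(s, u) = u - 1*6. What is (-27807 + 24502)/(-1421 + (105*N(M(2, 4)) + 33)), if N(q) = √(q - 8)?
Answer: 2293670/1018397 + 347025*I*√10/2036794 ≈ 2.2522 + 0.53878*I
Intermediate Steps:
M(s, u) = -6 + u (M(s, u) = u - 6 = -6 + u)
N(q) = √(-8 + q)
(-27807 + 24502)/(-1421 + (105*N(M(2, 4)) + 33)) = (-27807 + 24502)/(-1421 + (105*√(-8 + (-6 + 4)) + 33)) = -3305/(-1421 + (105*√(-8 - 2) + 33)) = -3305/(-1421 + (105*√(-10) + 33)) = -3305/(-1421 + (105*(I*√10) + 33)) = -3305/(-1421 + (105*I*√10 + 33)) = -3305/(-1421 + (33 + 105*I*√10)) = -3305/(-1388 + 105*I*√10)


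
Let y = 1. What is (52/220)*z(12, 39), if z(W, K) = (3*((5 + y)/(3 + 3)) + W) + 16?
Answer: 403/55 ≈ 7.3273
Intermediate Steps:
z(W, K) = 19 + W (z(W, K) = (3*((5 + 1)/(3 + 3)) + W) + 16 = (3*(6/6) + W) + 16 = (3*(6*(⅙)) + W) + 16 = (3*1 + W) + 16 = (3 + W) + 16 = 19 + W)
(52/220)*z(12, 39) = (52/220)*(19 + 12) = (52*(1/220))*31 = (13/55)*31 = 403/55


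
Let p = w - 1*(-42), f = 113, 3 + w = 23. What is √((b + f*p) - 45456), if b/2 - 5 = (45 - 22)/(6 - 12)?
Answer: I*√346029/3 ≈ 196.08*I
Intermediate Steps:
w = 20 (w = -3 + 23 = 20)
b = 7/3 (b = 10 + 2*((45 - 22)/(6 - 12)) = 10 + 2*(23/(-6)) = 10 + 2*(23*(-⅙)) = 10 + 2*(-23/6) = 10 - 23/3 = 7/3 ≈ 2.3333)
p = 62 (p = 20 - 1*(-42) = 20 + 42 = 62)
√((b + f*p) - 45456) = √((7/3 + 113*62) - 45456) = √((7/3 + 7006) - 45456) = √(21025/3 - 45456) = √(-115343/3) = I*√346029/3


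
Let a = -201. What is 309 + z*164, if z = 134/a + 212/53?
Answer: 2567/3 ≈ 855.67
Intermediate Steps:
z = 10/3 (z = 134/(-201) + 212/53 = 134*(-1/201) + 212*(1/53) = -⅔ + 4 = 10/3 ≈ 3.3333)
309 + z*164 = 309 + (10/3)*164 = 309 + 1640/3 = 2567/3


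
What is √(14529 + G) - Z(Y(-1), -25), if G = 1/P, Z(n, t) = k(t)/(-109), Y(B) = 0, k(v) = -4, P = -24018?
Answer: -4/109 + √8381261739378/24018 ≈ 120.50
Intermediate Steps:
Z(n, t) = 4/109 (Z(n, t) = -4/(-109) = -4*(-1/109) = 4/109)
G = -1/24018 (G = 1/(-24018) = -1/24018 ≈ -4.1635e-5)
√(14529 + G) - Z(Y(-1), -25) = √(14529 - 1/24018) - 1*4/109 = √(348957521/24018) - 4/109 = √8381261739378/24018 - 4/109 = -4/109 + √8381261739378/24018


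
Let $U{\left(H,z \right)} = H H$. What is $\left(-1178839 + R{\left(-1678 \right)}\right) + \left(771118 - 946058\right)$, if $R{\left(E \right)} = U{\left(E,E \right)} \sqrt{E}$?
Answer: $-1353779 + 2815684 i \sqrt{1678} \approx -1.3538 \cdot 10^{6} + 1.1534 \cdot 10^{8} i$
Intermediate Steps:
$U{\left(H,z \right)} = H^{2}$
$R{\left(E \right)} = E^{\frac{5}{2}}$ ($R{\left(E \right)} = E^{2} \sqrt{E} = E^{\frac{5}{2}}$)
$\left(-1178839 + R{\left(-1678 \right)}\right) + \left(771118 - 946058\right) = \left(-1178839 + \left(-1678\right)^{\frac{5}{2}}\right) + \left(771118 - 946058\right) = \left(-1178839 + 2815684 i \sqrt{1678}\right) + \left(771118 - 946058\right) = \left(-1178839 + 2815684 i \sqrt{1678}\right) - 174940 = -1353779 + 2815684 i \sqrt{1678}$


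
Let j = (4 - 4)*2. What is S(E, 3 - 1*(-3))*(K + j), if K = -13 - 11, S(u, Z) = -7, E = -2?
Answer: 168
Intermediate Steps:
K = -24
j = 0 (j = 0*2 = 0)
S(E, 3 - 1*(-3))*(K + j) = -7*(-24 + 0) = -7*(-24) = 168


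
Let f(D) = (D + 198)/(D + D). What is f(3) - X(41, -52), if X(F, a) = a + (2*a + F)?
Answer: 297/2 ≈ 148.50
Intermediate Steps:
X(F, a) = F + 3*a (X(F, a) = a + (F + 2*a) = F + 3*a)
f(D) = (198 + D)/(2*D) (f(D) = (198 + D)/((2*D)) = (198 + D)*(1/(2*D)) = (198 + D)/(2*D))
f(3) - X(41, -52) = (½)*(198 + 3)/3 - (41 + 3*(-52)) = (½)*(⅓)*201 - (41 - 156) = 67/2 - 1*(-115) = 67/2 + 115 = 297/2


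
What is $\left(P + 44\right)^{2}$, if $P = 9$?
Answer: $2809$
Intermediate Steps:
$\left(P + 44\right)^{2} = \left(9 + 44\right)^{2} = 53^{2} = 2809$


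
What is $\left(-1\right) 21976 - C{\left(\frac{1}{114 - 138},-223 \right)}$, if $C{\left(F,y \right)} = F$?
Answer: $- \frac{527423}{24} \approx -21976.0$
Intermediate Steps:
$\left(-1\right) 21976 - C{\left(\frac{1}{114 - 138},-223 \right)} = \left(-1\right) 21976 - \frac{1}{114 - 138} = -21976 - \frac{1}{-24} = -21976 - - \frac{1}{24} = -21976 + \frac{1}{24} = - \frac{527423}{24}$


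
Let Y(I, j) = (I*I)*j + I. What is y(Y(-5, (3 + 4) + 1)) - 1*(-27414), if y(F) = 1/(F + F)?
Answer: 10691461/390 ≈ 27414.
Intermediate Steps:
Y(I, j) = I + j*I² (Y(I, j) = I²*j + I = j*I² + I = I + j*I²)
y(F) = 1/(2*F)
y(Y(-5, (3 + 4) + 1)) - 1*(-27414) = 1/(2*((-5*(1 - 5*((3 + 4) + 1))))) - 1*(-27414) = 1/(2*((-5*(1 - 5*(7 + 1))))) + 27414 = 1/(2*((-5*(1 - 5*8)))) + 27414 = 1/(2*((-5*(1 - 40)))) + 27414 = 1/(2*((-5*(-39)))) + 27414 = (½)/195 + 27414 = (½)*(1/195) + 27414 = 1/390 + 27414 = 10691461/390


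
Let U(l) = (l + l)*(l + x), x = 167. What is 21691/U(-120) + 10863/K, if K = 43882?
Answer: -414654911/247494480 ≈ -1.6754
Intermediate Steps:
U(l) = 2*l*(167 + l) (U(l) = (l + l)*(l + 167) = (2*l)*(167 + l) = 2*l*(167 + l))
21691/U(-120) + 10863/K = 21691/((2*(-120)*(167 - 120))) + 10863/43882 = 21691/((2*(-120)*47)) + 10863*(1/43882) = 21691/(-11280) + 10863/43882 = 21691*(-1/11280) + 10863/43882 = -21691/11280 + 10863/43882 = -414654911/247494480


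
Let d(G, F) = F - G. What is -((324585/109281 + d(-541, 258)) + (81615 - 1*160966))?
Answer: 2861305509/36427 ≈ 78549.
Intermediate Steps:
-((324585/109281 + d(-541, 258)) + (81615 - 1*160966)) = -((324585/109281 + (258 - 1*(-541))) + (81615 - 1*160966)) = -((324585*(1/109281) + (258 + 541)) + (81615 - 160966)) = -((108195/36427 + 799) - 79351) = -(29213368/36427 - 79351) = -1*(-2861305509/36427) = 2861305509/36427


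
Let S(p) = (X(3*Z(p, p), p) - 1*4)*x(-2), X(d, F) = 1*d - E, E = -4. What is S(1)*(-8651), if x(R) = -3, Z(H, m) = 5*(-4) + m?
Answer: -1479321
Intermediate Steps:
Z(H, m) = -20 + m
X(d, F) = 4 + d (X(d, F) = 1*d - 1*(-4) = d + 4 = 4 + d)
S(p) = 180 - 9*p (S(p) = ((4 + 3*(-20 + p)) - 1*4)*(-3) = ((4 + (-60 + 3*p)) - 4)*(-3) = ((-56 + 3*p) - 4)*(-3) = (-60 + 3*p)*(-3) = 180 - 9*p)
S(1)*(-8651) = (180 - 9*1)*(-8651) = (180 - 9)*(-8651) = 171*(-8651) = -1479321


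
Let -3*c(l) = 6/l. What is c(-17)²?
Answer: 4/289 ≈ 0.013841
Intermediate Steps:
c(l) = -2/l
c(-17)² = (-2/(-17))² = (-2*(-1/17))² = (2/17)² = 4/289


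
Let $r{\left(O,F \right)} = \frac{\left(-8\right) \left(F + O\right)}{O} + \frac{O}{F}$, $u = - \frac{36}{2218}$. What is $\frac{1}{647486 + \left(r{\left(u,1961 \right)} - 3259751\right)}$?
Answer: $- \frac{19572741}{32211209998451} \approx -6.0764 \cdot 10^{-7}$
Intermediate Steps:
$u = - \frac{18}{1109}$ ($u = \left(-36\right) \frac{1}{2218} = - \frac{18}{1109} \approx -0.016231$)
$r{\left(O,F \right)} = \frac{O}{F} + \frac{- 8 F - 8 O}{O}$ ($r{\left(O,F \right)} = \frac{- 8 F - 8 O}{O} + \frac{O}{F} = \frac{O}{F} + \frac{- 8 F - 8 O}{O}$)
$\frac{1}{647486 + \left(r{\left(u,1961 \right)} - 3259751\right)} = \frac{1}{647486 - \frac{44884285777577}{19572741}} = \frac{1}{- \frac{32211209998451}{19572741}} = - \frac{19572741}{32211209998451}$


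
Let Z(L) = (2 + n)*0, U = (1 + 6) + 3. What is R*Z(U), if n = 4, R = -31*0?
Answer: 0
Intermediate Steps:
R = 0
U = 10 (U = 7 + 3 = 10)
Z(L) = 0 (Z(L) = (2 + 4)*0 = 6*0 = 0)
R*Z(U) = 0*0 = 0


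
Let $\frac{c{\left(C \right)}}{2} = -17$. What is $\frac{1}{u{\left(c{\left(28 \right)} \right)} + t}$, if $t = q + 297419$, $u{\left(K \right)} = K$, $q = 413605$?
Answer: $\frac{1}{710990} \approx 1.4065 \cdot 10^{-6}$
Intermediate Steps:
$c{\left(C \right)} = -34$ ($c{\left(C \right)} = 2 \left(-17\right) = -34$)
$t = 711024$ ($t = 413605 + 297419 = 711024$)
$\frac{1}{u{\left(c{\left(28 \right)} \right)} + t} = \frac{1}{-34 + 711024} = \frac{1}{710990}$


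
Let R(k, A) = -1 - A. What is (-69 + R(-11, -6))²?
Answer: 4096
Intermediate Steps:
(-69 + R(-11, -6))² = (-69 + (-1 - 1*(-6)))² = (-69 + (-1 + 6))² = (-69 + 5)² = (-64)² = 4096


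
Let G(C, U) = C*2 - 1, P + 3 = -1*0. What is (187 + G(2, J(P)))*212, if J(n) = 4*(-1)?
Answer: 40280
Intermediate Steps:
P = -3 (P = -3 - 1*0 = -3 + 0 = -3)
J(n) = -4
G(C, U) = -1 + 2*C (G(C, U) = 2*C - 1 = -1 + 2*C)
(187 + G(2, J(P)))*212 = (187 + (-1 + 2*2))*212 = (187 + (-1 + 4))*212 = (187 + 3)*212 = 190*212 = 40280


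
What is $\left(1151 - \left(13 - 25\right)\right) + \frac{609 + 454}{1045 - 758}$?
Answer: $\frac{334844}{287} \approx 1166.7$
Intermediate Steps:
$\left(1151 - \left(13 - 25\right)\right) + \frac{609 + 454}{1045 - 758} = \left(1151 - -12\right) + \frac{1063}{287} = \left(1151 + 12\right) + 1063 \cdot \frac{1}{287} = 1163 + \frac{1063}{287} = \frac{334844}{287}$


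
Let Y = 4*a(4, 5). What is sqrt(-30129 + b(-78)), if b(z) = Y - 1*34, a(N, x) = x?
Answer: I*sqrt(30143) ≈ 173.62*I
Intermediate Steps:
Y = 20 (Y = 4*5 = 20)
b(z) = -14 (b(z) = 20 - 1*34 = 20 - 34 = -14)
sqrt(-30129 + b(-78)) = sqrt(-30129 - 14) = sqrt(-30143) = I*sqrt(30143)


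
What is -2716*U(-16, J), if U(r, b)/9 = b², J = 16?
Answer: -6257664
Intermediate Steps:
U(r, b) = 9*b²
-2716*U(-16, J) = -24444*16² = -24444*256 = -2716*2304 = -6257664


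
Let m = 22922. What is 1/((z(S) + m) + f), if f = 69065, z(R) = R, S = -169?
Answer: 1/91818 ≈ 1.0891e-5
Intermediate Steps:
1/((z(S) + m) + f) = 1/((-169 + 22922) + 69065) = 1/(22753 + 69065) = 1/91818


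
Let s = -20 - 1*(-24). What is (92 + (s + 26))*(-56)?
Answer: -6832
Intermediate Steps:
s = 4 (s = -20 + 24 = 4)
(92 + (s + 26))*(-56) = (92 + (4 + 26))*(-56) = (92 + 30)*(-56) = 122*(-56) = -6832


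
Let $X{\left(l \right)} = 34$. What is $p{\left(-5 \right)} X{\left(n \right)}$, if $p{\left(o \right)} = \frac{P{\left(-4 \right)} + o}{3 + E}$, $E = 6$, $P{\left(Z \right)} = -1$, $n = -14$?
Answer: $- \frac{68}{3} \approx -22.667$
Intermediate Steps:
$p{\left(o \right)} = - \frac{1}{9} + \frac{o}{9}$ ($p{\left(o \right)} = \frac{-1 + o}{3 + 6} = \frac{-1 + o}{9} = \left(-1 + o\right) \frac{1}{9} = - \frac{1}{9} + \frac{o}{9}$)
$p{\left(-5 \right)} X{\left(n \right)} = \left(- \frac{1}{9} + \frac{1}{9} \left(-5\right)\right) 34 = \left(- \frac{1}{9} - \frac{5}{9}\right) 34 = \left(- \frac{2}{3}\right) 34 = - \frac{68}{3}$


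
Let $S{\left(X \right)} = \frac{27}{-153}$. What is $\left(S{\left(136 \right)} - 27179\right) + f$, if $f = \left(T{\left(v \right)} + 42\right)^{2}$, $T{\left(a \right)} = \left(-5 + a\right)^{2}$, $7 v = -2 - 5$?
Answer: $- \frac{358618}{17} \approx -21095.0$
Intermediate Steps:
$v = -1$ ($v = \frac{-2 - 5}{7} = \frac{1}{7} \left(-7\right) = -1$)
$S{\left(X \right)} = - \frac{3}{17}$ ($S{\left(X \right)} = 27 \left(- \frac{1}{153}\right) = - \frac{3}{17}$)
$f = 6084$ ($f = \left(\left(-5 - 1\right)^{2} + 42\right)^{2} = \left(\left(-6\right)^{2} + 42\right)^{2} = \left(36 + 42\right)^{2} = 78^{2} = 6084$)
$\left(S{\left(136 \right)} - 27179\right) + f = \left(- \frac{3}{17} - 27179\right) + 6084 = - \frac{462046}{17} + 6084 = - \frac{358618}{17}$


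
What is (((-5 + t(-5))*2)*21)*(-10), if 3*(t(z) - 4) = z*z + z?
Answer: -2380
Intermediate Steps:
t(z) = 4 + z/3 + z²/3 (t(z) = 4 + (z*z + z)/3 = 4 + (z² + z)/3 = 4 + (z + z²)/3 = 4 + (z/3 + z²/3) = 4 + z/3 + z²/3)
(((-5 + t(-5))*2)*21)*(-10) = (((-5 + (4 + (⅓)*(-5) + (⅓)*(-5)²))*2)*21)*(-10) = (((-5 + (4 - 5/3 + (⅓)*25))*2)*21)*(-10) = (((-5 + (4 - 5/3 + 25/3))*2)*21)*(-10) = (((-5 + 32/3)*2)*21)*(-10) = (((17/3)*2)*21)*(-10) = ((34/3)*21)*(-10) = 238*(-10) = -2380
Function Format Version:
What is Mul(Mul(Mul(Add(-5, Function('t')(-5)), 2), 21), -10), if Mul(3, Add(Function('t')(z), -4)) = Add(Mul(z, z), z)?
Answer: -2380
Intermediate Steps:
Function('t')(z) = Add(4, Mul(Rational(1, 3), z), Mul(Rational(1, 3), Pow(z, 2))) (Function('t')(z) = Add(4, Mul(Rational(1, 3), Add(Mul(z, z), z))) = Add(4, Mul(Rational(1, 3), Add(Pow(z, 2), z))) = Add(4, Mul(Rational(1, 3), Add(z, Pow(z, 2)))) = Add(4, Add(Mul(Rational(1, 3), z), Mul(Rational(1, 3), Pow(z, 2)))) = Add(4, Mul(Rational(1, 3), z), Mul(Rational(1, 3), Pow(z, 2))))
Mul(Mul(Mul(Add(-5, Function('t')(-5)), 2), 21), -10) = Mul(Mul(Mul(Add(-5, Add(4, Mul(Rational(1, 3), -5), Mul(Rational(1, 3), Pow(-5, 2)))), 2), 21), -10) = Mul(Mul(Mul(Add(-5, Add(4, Rational(-5, 3), Mul(Rational(1, 3), 25))), 2), 21), -10) = Mul(Mul(Mul(Add(-5, Add(4, Rational(-5, 3), Rational(25, 3))), 2), 21), -10) = Mul(Mul(Mul(Add(-5, Rational(32, 3)), 2), 21), -10) = Mul(Mul(Mul(Rational(17, 3), 2), 21), -10) = Mul(Mul(Rational(34, 3), 21), -10) = Mul(238, -10) = -2380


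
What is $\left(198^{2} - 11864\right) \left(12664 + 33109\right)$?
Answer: $1251433820$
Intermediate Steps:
$\left(198^{2} - 11864\right) \left(12664 + 33109\right) = \left(39204 - 11864\right) 45773 = 27340 \cdot 45773 = 1251433820$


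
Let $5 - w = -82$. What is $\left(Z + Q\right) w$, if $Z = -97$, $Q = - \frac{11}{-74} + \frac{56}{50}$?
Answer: $- \frac{15407961}{1850} \approx -8328.6$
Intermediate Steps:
$w = 87$ ($w = 5 - -82 = 5 + 82 = 87$)
$Q = \frac{2347}{1850}$ ($Q = \left(-11\right) \left(- \frac{1}{74}\right) + 56 \cdot \frac{1}{50} = \frac{11}{74} + \frac{28}{25} = \frac{2347}{1850} \approx 1.2686$)
$\left(Z + Q\right) w = \left(-97 + \frac{2347}{1850}\right) 87 = \left(- \frac{177103}{1850}\right) 87 = - \frac{15407961}{1850}$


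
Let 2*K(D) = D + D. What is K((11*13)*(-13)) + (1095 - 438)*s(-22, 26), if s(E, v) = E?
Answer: -16313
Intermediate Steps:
K(D) = D (K(D) = (D + D)/2 = (2*D)/2 = D)
K((11*13)*(-13)) + (1095 - 438)*s(-22, 26) = (11*13)*(-13) + (1095 - 438)*(-22) = 143*(-13) + 657*(-22) = -1859 - 14454 = -16313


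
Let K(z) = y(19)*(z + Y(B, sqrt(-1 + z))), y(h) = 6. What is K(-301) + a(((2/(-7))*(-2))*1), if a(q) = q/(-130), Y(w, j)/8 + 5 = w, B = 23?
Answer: -428612/455 ≈ -942.00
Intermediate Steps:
Y(w, j) = -40 + 8*w
K(z) = 864 + 6*z (K(z) = 6*(z + (-40 + 8*23)) = 6*(z + (-40 + 184)) = 6*(z + 144) = 6*(144 + z) = 864 + 6*z)
a(q) = -q/130 (a(q) = q*(-1/130) = -q/130)
K(-301) + a(((2/(-7))*(-2))*1) = (864 + 6*(-301)) - (2/(-7))*(-2)/130 = (864 - 1806) - (2*(-1/7))*(-2)/130 = -942 - (-2/7*(-2))/130 = -942 - 2/455 = -428612/455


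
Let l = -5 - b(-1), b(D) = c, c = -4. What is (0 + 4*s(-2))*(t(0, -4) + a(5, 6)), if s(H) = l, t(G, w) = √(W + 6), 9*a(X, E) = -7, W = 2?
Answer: 28/9 - 8*√2 ≈ -8.2026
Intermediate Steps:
a(X, E) = -7/9 (a(X, E) = (⅑)*(-7) = -7/9)
t(G, w) = 2*√2 (t(G, w) = √(2 + 6) = √8 = 2*√2)
b(D) = -4
l = -1 (l = -5 - 1*(-4) = -5 + 4 = -1)
s(H) = -1
(0 + 4*s(-2))*(t(0, -4) + a(5, 6)) = (0 + 4*(-1))*(2*√2 - 7/9) = (0 - 4)*(-7/9 + 2*√2) = -4*(-7/9 + 2*√2) = 28/9 - 8*√2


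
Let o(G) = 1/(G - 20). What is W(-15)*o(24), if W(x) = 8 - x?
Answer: 23/4 ≈ 5.7500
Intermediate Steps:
o(G) = 1/(-20 + G)
W(-15)*o(24) = (8 - 1*(-15))/(-20 + 24) = (8 + 15)/4 = 23*(1/4) = 23/4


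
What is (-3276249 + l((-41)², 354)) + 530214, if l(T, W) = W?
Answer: -2745681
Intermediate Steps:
(-3276249 + l((-41)², 354)) + 530214 = (-3276249 + 354) + 530214 = -3275895 + 530214 = -2745681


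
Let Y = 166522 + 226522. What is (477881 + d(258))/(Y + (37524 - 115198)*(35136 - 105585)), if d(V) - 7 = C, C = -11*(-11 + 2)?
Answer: 477987/5472448670 ≈ 8.7344e-5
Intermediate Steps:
C = 99 (C = -11*(-9) = 99)
Y = 393044
d(V) = 106 (d(V) = 7 + 99 = 106)
(477881 + d(258))/(Y + (37524 - 115198)*(35136 - 105585)) = (477881 + 106)/(393044 + (37524 - 115198)*(35136 - 105585)) = 477987/(393044 - 77674*(-70449)) = 477987/(393044 + 5472055626) = 477987/5472448670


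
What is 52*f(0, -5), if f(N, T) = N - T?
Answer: 260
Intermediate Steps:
52*f(0, -5) = 52*(0 - 1*(-5)) = 52*(0 + 5) = 52*5 = 260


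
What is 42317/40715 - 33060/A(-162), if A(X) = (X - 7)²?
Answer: -137422063/1162861115 ≈ -0.11818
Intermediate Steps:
A(X) = (-7 + X)²
42317/40715 - 33060/A(-162) = 42317/40715 - 33060/(-7 - 162)² = 42317*(1/40715) - 33060/((-169)²) = 42317/40715 - 33060/28561 = -137422063/1162861115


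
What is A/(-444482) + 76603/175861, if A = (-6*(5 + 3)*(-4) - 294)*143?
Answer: 1076875388/2299030853 ≈ 0.46840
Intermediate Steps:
A = -14586 (A = (-6*8*(-4) - 294)*143 = (-48*(-4) - 294)*143 = (192 - 294)*143 = -102*143 = -14586)
A/(-444482) + 76603/175861 = -14586/(-444482) + 76603/175861 = -14586*(-1/444482) + 76603*(1/175861) = 429/13073 + 76603/175861 = 1076875388/2299030853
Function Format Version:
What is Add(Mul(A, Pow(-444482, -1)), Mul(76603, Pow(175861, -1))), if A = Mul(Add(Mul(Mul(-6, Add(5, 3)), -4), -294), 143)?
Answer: Rational(1076875388, 2299030853) ≈ 0.46840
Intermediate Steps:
A = -14586 (A = Mul(Add(Mul(Mul(-6, 8), -4), -294), 143) = Mul(Add(Mul(-48, -4), -294), 143) = Mul(Add(192, -294), 143) = Mul(-102, 143) = -14586)
Add(Mul(A, Pow(-444482, -1)), Mul(76603, Pow(175861, -1))) = Add(Mul(-14586, Pow(-444482, -1)), Mul(76603, Pow(175861, -1))) = Add(Mul(-14586, Rational(-1, 444482)), Mul(76603, Rational(1, 175861))) = Add(Rational(429, 13073), Rational(76603, 175861)) = Rational(1076875388, 2299030853)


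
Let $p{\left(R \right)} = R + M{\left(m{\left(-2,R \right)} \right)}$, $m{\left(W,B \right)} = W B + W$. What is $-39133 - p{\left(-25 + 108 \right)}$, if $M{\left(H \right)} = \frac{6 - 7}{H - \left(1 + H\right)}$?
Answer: $-39217$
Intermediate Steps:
$m{\left(W,B \right)} = W + B W$ ($m{\left(W,B \right)} = B W + W = W + B W$)
$M{\left(H \right)} = 1$ ($M{\left(H \right)} = - \frac{1}{-1} = \left(-1\right) \left(-1\right) = 1$)
$p{\left(R \right)} = 1 + R$ ($p{\left(R \right)} = R + 1 = 1 + R$)
$-39133 - p{\left(-25 + 108 \right)} = -39133 - \left(1 + \left(-25 + 108\right)\right) = -39133 - \left(1 + 83\right) = -39133 - 84 = -39217$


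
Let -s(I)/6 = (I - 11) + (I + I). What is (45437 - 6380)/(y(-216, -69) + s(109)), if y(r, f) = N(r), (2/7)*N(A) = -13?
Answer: -78114/3883 ≈ -20.117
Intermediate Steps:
N(A) = -91/2 (N(A) = (7/2)*(-13) = -91/2)
y(r, f) = -91/2
s(I) = 66 - 18*I (s(I) = -6*((I - 11) + (I + I)) = -6*((-11 + I) + 2*I) = -6*(-11 + 3*I) = 66 - 18*I)
(45437 - 6380)/(y(-216, -69) + s(109)) = (45437 - 6380)/(-91/2 + (66 - 18*109)) = 39057/(-91/2 + (66 - 1962)) = 39057/(-91/2 - 1896) = 39057/(-3883/2) = 39057*(-2/3883) = -78114/3883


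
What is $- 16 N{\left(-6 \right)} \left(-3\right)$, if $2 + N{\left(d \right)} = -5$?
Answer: $-336$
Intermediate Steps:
$N{\left(d \right)} = -7$ ($N{\left(d \right)} = -2 - 5 = -7$)
$- 16 N{\left(-6 \right)} \left(-3\right) = \left(-16\right) \left(-7\right) \left(-3\right) = 112 \left(-3\right) = -336$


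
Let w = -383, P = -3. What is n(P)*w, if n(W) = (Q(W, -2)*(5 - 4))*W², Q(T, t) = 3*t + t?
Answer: 27576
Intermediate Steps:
Q(T, t) = 4*t
n(W) = -8*W² (n(W) = ((4*(-2))*(5 - 4))*W² = (-8*1)*W² = -8*W²)
n(P)*w = -8*(-3)²*(-383) = -8*9*(-383) = -72*(-383) = 27576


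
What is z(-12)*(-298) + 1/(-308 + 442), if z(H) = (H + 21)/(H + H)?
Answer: 29951/268 ≈ 111.76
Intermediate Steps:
z(H) = (21 + H)/(2*H) (z(H) = (21 + H)/((2*H)) = (21 + H)*(1/(2*H)) = (21 + H)/(2*H))
z(-12)*(-298) + 1/(-308 + 442) = ((½)*(21 - 12)/(-12))*(-298) + 1/(-308 + 442) = ((½)*(-1/12)*9)*(-298) + 1/134 = -3/8*(-298) + 1/134 = 447/4 + 1/134 = 29951/268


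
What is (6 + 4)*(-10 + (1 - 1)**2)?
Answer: -100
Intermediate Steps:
(6 + 4)*(-10 + (1 - 1)**2) = 10*(-10 + 0**2) = 10*(-10 + 0) = 10*(-10) = -100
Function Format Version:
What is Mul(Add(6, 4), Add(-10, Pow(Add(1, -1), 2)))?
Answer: -100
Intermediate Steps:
Mul(Add(6, 4), Add(-10, Pow(Add(1, -1), 2))) = Mul(10, Add(-10, Pow(0, 2))) = Mul(10, Add(-10, 0)) = Mul(10, -10) = -100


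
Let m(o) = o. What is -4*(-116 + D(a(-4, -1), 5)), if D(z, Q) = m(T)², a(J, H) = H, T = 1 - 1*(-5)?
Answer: 320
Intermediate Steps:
T = 6 (T = 1 + 5 = 6)
D(z, Q) = 36 (D(z, Q) = 6² = 36)
-4*(-116 + D(a(-4, -1), 5)) = -4*(-116 + 36) = -4*(-80) = 320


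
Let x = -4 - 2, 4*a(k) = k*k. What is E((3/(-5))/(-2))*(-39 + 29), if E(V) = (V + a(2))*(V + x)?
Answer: 741/10 ≈ 74.100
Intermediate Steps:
a(k) = k²/4 (a(k) = (k*k)/4 = k²/4)
x = -6
E(V) = (1 + V)*(-6 + V) (E(V) = (V + (¼)*2²)*(V - 6) = (V + (¼)*4)*(-6 + V) = (V + 1)*(-6 + V) = (1 + V)*(-6 + V))
E((3/(-5))/(-2))*(-39 + 29) = (-6 + ((3/(-5))/(-2))² - 5*3/(-5)/(-2))*(-39 + 29) = (-6 + ((3*(-⅕))*(-½))² - 5*3*(-⅕)*(-1)/2)*(-10) = (-6 + (-⅗*(-½))² - (-3)*(-1)/2)*(-10) = (-6 + (3/10)² - 5*3/10)*(-10) = (-6 + 9/100 - 3/2)*(-10) = -741/100*(-10) = 741/10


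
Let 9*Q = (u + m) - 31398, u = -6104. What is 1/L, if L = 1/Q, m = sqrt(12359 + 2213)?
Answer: -37502/9 + 2*sqrt(3643)/9 ≈ -4153.5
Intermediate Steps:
m = 2*sqrt(3643) (m = sqrt(14572) = 2*sqrt(3643) ≈ 120.71)
Q = -37502/9 + 2*sqrt(3643)/9 (Q = ((-6104 + 2*sqrt(3643)) - 31398)/9 = (-37502 + 2*sqrt(3643))/9 = -37502/9 + 2*sqrt(3643)/9 ≈ -4153.5)
L = 1/(-37502/9 + 2*sqrt(3643)/9) ≈ -0.00024076
1/L = 1/(-18751/78132524 - sqrt(3643)/78132524)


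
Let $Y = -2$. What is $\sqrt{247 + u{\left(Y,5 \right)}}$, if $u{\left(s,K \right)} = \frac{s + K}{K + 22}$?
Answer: $\frac{4 \sqrt{139}}{3} \approx 15.72$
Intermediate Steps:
$u{\left(s,K \right)} = \frac{K + s}{22 + K}$
$\sqrt{247 + u{\left(Y,5 \right)}} = \sqrt{247 + \frac{5 - 2}{22 + 5}} = \sqrt{247 + \frac{1}{27} \cdot 3} = \sqrt{247 + \frac{1}{9}} = \sqrt{\frac{2224}{9}} = \frac{4 \sqrt{139}}{3}$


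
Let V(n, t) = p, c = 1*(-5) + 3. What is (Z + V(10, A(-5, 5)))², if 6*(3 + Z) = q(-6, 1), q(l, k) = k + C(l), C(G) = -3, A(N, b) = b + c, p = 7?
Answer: 121/9 ≈ 13.444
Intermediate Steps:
c = -2 (c = -5 + 3 = -2)
A(N, b) = -2 + b (A(N, b) = b - 2 = -2 + b)
q(l, k) = -3 + k (q(l, k) = k - 3 = -3 + k)
Z = -10/3 (Z = -3 + (-3 + 1)/6 = -3 + (⅙)*(-2) = -3 - ⅓ = -10/3 ≈ -3.3333)
V(n, t) = 7
(Z + V(10, A(-5, 5)))² = (-10/3 + 7)² = (11/3)² = 121/9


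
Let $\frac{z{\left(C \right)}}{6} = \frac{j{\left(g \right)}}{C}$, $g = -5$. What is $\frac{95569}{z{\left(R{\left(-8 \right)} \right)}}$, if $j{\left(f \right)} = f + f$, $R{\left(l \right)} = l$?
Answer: $\frac{191138}{15} \approx 12743.0$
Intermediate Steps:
$j{\left(f \right)} = 2 f$
$z{\left(C \right)} = - \frac{60}{C}$ ($z{\left(C \right)} = 6 \frac{2 \left(-5\right)}{C} = 6 \left(- \frac{10}{C}\right) = - \frac{60}{C}$)
$\frac{95569}{z{\left(R{\left(-8 \right)} \right)}} = \frac{95569}{\left(-60\right) \frac{1}{-8}} = \frac{95569}{\left(-60\right) \left(- \frac{1}{8}\right)} = \frac{95569}{\frac{15}{2}} = 95569 \cdot \frac{2}{15} = \frac{191138}{15}$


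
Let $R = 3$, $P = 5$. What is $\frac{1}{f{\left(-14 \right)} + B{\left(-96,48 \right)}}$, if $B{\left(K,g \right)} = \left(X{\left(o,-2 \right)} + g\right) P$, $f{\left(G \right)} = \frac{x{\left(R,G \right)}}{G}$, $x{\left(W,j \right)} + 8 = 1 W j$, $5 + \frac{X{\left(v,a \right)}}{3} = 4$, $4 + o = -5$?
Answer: $\frac{7}{1600} \approx 0.004375$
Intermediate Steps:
$o = -9$ ($o = -4 - 5 = -9$)
$X{\left(v,a \right)} = -3$ ($X{\left(v,a \right)} = -15 + 3 \cdot 4 = -15 + 12 = -3$)
$x{\left(W,j \right)} = -8 + W j$ ($x{\left(W,j \right)} = -8 + 1 W j = -8 + W j$)
$f{\left(G \right)} = \frac{-8 + 3 G}{G}$
$B{\left(K,g \right)} = -15 + 5 g$ ($B{\left(K,g \right)} = \left(-3 + g\right) 5 = -15 + 5 g$)
$\frac{1}{f{\left(-14 \right)} + B{\left(-96,48 \right)}} = \frac{1}{\left(3 - \frac{8}{-14}\right) + \left(-15 + 5 \cdot 48\right)} = \frac{1}{\left(3 - - \frac{4}{7}\right) + \left(-15 + 240\right)} = \frac{1}{\left(3 + \frac{4}{7}\right) + 225} = \frac{1}{\frac{25}{7} + 225} = \frac{1}{\frac{1600}{7}} = \frac{7}{1600}$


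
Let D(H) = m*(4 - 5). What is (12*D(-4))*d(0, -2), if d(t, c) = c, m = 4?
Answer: 96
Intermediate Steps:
D(H) = -4 (D(H) = 4*(4 - 5) = 4*(-1) = -4)
(12*D(-4))*d(0, -2) = (12*(-4))*(-2) = -48*(-2) = 96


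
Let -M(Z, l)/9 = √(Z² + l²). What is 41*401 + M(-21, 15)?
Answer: 16441 - 27*√74 ≈ 16209.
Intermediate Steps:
M(Z, l) = -9*√(Z² + l²)
41*401 + M(-21, 15) = 41*401 - 9*√((-21)² + 15²) = 16441 - 9*√(441 + 225) = 16441 - 27*√74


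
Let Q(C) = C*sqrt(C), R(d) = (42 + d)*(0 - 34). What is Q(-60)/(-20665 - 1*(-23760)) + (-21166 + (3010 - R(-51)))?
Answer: -18462 - 24*I*sqrt(15)/619 ≈ -18462.0 - 0.15016*I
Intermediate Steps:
R(d) = -1428 - 34*d (R(d) = (42 + d)*(-34) = -1428 - 34*d)
Q(C) = C**(3/2)
Q(-60)/(-20665 - 1*(-23760)) + (-21166 + (3010 - R(-51))) = (-60)**(3/2)/(-20665 - 1*(-23760)) + (-21166 + (3010 - (-1428 - 34*(-51)))) = (-120*I*sqrt(15))/(-20665 + 23760) + (-21166 + (3010 - (-1428 + 1734))) = -120*I*sqrt(15)/3095 + (-21166 + (3010 - 1*306)) = -120*I*sqrt(15)*(1/3095) + (-21166 + (3010 - 306)) = -24*I*sqrt(15)/619 + (-21166 + 2704) = -24*I*sqrt(15)/619 - 18462 = -18462 - 24*I*sqrt(15)/619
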